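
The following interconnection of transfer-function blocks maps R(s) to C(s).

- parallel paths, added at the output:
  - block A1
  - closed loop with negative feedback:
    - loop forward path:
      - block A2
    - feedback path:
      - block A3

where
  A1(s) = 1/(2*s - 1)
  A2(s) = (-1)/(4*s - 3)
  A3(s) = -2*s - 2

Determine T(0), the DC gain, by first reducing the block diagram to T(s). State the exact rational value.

Answer: 0

Working:
Step 1: collapse the loop (A2 forward, A3 return) = (-1)/(6*s - 1)
Step 2: combine A1, [A2/(1+A2*A3)] in parallel = (4*s)/(12*s^2 - 8*s + 1)
Step 2 gives the overall T(s). Then T(0) = 0/1 = 0.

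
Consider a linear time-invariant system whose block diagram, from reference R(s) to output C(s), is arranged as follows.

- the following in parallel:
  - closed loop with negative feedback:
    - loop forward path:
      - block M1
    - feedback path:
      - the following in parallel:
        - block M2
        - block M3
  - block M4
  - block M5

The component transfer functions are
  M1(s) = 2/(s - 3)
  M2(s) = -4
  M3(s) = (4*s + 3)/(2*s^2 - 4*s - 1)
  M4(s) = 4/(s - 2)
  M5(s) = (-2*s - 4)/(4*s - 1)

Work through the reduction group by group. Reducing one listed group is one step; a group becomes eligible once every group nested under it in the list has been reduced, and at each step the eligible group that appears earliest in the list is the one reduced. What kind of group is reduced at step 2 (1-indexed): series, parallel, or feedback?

The answer is feedback.

Reasoning:
1. add M2, M3 (parallel)
2. apply the feedback formula to M1, (M2+M3)
3. parallel reduction of [M1/(1+M1*(M2+M3))], M4, M5
Step 2 collapses a feedback group.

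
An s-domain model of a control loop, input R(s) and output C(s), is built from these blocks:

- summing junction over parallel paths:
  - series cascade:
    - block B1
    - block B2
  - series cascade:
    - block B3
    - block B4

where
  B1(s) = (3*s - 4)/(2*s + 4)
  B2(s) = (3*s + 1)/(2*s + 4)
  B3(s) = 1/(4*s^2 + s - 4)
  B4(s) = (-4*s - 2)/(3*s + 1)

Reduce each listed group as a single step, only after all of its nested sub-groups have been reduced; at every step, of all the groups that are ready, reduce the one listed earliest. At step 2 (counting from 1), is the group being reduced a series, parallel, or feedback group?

Answer: series

Working:
Step 1: combine B1, B2 in series
Step 2: cascade B3, B4
Step 3: reduce the parallel group (B1*B2), (B3*B4)
The group at step 2 is a series group.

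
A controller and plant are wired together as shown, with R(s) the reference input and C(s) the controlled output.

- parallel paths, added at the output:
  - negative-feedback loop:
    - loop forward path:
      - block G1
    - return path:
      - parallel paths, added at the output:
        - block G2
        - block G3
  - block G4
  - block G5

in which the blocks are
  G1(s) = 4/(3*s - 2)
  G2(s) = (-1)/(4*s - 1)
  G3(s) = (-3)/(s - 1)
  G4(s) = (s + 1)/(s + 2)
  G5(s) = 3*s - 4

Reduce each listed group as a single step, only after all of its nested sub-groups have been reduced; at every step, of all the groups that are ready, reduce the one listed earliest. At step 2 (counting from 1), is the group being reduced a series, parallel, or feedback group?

Step 1 - parallel reduction of G2, G3
Step 2 - feedback reduction of G1, (G2+G3)
Step 3 - sum the parallel branches [G1/(1+G1*(G2+G3))], G4, G5
So the answer for step 2 is feedback.

Therefore the answer is feedback.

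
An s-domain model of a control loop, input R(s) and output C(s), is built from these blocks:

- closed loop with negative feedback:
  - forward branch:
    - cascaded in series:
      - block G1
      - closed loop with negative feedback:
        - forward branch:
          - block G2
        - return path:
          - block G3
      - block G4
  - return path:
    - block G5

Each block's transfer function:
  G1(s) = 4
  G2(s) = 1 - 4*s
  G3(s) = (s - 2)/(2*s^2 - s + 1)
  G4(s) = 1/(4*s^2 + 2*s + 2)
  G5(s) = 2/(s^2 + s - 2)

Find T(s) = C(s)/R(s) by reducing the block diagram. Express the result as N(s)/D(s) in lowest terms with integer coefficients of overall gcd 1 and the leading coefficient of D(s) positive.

First reduce the diagram to T(s).

1. collapse the loop (G2 forward, G3 return) -> (8*s^3 - 6*s^2 + 5*s - 1)/(2*s^2 - 8*s + 1)
2. multiply G1, [G2/(1+G2*G3)], G4 (series) -> (16*s^3 - 12*s^2 + 10*s - 2)/(4*s^4 - 14*s^3 - 4*s^2 - 7*s + 1)
3. apply the feedback formula to (G1*[G2/(1+G2*G3)]*G4), G5, giving the overall T(s)

Answer: (16*s^5 + 4*s^4 - 34*s^3 + 32*s^2 - 22*s + 4)/(4*s^6 - 10*s^5 - 26*s^4 + 49*s^3 - 22*s^2 + 35*s - 6)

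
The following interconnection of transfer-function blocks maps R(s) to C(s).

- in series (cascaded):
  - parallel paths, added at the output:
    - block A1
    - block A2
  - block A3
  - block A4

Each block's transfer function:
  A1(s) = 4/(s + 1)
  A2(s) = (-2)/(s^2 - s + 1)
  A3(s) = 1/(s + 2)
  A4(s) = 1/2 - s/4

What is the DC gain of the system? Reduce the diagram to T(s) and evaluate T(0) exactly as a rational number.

1. reduce the parallel group A1, A2 -> (4*s^2 - 6*s + 2)/(s^3 + 1)
2. reduce the series chain (A1+A2), A3, A4 -> (-2*s^3 + 7*s^2 - 7*s + 2)/(2*s^4 + 4*s^3 + 2*s + 4)
The step-2 result is T(s). Setting s = 0: T(0) = 2/4 = 1/2.

Answer: 1/2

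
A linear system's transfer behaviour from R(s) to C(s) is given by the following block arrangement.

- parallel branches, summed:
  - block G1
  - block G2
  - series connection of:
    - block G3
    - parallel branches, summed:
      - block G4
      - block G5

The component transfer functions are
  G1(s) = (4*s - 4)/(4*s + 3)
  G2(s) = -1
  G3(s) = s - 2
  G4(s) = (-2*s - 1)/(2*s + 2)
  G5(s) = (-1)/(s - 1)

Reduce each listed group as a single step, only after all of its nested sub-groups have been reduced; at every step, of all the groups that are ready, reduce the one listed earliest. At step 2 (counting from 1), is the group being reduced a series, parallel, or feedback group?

[1] reduce the parallel group G4, G5
[2] series reduction of G3, (G4+G5)
[3] parallel reduction of G1, G2, (G3*(G4+G5))
At step 2 the group reduced is series.

Final answer: series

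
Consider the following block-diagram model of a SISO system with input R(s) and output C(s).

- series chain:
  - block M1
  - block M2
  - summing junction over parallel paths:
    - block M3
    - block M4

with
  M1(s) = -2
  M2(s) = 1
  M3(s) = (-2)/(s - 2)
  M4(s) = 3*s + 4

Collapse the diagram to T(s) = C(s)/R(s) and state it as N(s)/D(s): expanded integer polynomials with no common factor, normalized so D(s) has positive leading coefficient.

(1) combine M3, M4 in parallel; result (3*s^2 - 2*s - 10)/(s - 2)
(2) multiply M1, M2, (M3+M4) (series) - this is the overall T(s), already in the required normalized form

Hence the answer: (-6*s^2 + 4*s + 20)/(s - 2)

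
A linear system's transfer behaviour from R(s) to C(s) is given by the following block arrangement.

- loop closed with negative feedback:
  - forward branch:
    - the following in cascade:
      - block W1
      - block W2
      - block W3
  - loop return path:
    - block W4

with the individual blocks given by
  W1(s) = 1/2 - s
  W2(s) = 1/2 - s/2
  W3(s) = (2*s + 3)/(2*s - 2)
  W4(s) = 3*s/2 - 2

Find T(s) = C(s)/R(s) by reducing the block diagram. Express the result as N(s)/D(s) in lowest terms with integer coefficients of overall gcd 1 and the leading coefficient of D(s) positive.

First reduce the diagram to T(s).

Step 1 - series reduction of W1, W2, W3; result s^2/2 + s/2 - 3/8
Step 2 - apply the feedback formula to (W1*W2*W3), W4 - this is the overall T(s), already in the required normalized form

Answer: (8*s^2 + 8*s - 6)/(12*s^3 - 4*s^2 - 25*s + 28)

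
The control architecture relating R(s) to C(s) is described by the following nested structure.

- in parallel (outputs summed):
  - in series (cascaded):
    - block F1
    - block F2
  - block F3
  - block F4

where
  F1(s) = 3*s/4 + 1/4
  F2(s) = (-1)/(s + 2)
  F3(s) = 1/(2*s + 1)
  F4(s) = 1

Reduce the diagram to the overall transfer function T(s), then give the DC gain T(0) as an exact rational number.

Reducing step by step:

Step 1: cascade F1, F2 = (-3*s - 1)/(4*s + 8)
Step 2: reduce the parallel group (F1*F2), F3, F4 = (2*s^2 + 19*s + 15)/(8*s^2 + 20*s + 8)
That last expression is T(s); at s = 0 only the constant terms survive, so T(0) = 15/8.

Answer: 15/8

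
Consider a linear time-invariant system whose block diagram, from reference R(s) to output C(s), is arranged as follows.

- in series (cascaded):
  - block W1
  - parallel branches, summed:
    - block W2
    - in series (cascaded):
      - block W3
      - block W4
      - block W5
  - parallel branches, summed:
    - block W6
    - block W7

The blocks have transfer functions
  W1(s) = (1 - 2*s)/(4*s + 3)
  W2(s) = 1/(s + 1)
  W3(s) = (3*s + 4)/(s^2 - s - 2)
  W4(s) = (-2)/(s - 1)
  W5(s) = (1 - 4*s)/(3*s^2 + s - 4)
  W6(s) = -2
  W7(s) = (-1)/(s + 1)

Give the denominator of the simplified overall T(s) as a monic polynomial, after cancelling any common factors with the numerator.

Step 1: combine W3, W4, W5 in series: (8*s - 2)/(s^4 - 3*s^3 + s^2 + 3*s - 2)
Step 2: reduce the parallel group W2, (W3*W4*W5): (s^3 - 4*s^2 + 13*s - 4)/(s^4 - 3*s^3 + s^2 + 3*s - 2)
Step 3: sum the parallel branches W6, W7: (-2*s - 3)/(s + 1)
Step 4: combine W1, (W2+(W3*W4*W5)), (W6+W7) in series: (4*s^5 - 12*s^4 + 33*s^3 + 48*s^2 - 55*s + 12)/(4*s^6 - 5*s^5 - 14*s^4 + 10*s^3 + 16*s^2 - 5*s - 6)
That last expression is T(s), already simplified. Scaling its denominator by 1/4 (the reciprocal of the leading coefficient) yields the monic denominator.

Hence the answer: s^6 - 5*s^5/4 - 7*s^4/2 + 5*s^3/2 + 4*s^2 - 5*s/4 - 3/2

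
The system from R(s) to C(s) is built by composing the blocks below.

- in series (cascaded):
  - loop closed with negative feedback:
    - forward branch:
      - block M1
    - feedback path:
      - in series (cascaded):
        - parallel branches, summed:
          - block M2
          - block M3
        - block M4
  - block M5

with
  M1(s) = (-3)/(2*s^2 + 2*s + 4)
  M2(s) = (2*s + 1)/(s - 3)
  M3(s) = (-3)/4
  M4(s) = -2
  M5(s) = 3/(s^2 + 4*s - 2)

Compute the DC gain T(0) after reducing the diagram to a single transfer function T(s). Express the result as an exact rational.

Step 1: parallel reduction of M2, M3 -> (5*s + 13)/(4*s - 12)
Step 2: reduce the series chain (M2+M3), M4 -> (-5*s - 13)/(2*s - 6)
Step 3: collapse the loop (M1 forward, ((M2+M3)*M4) return) -> (18 - 6*s)/(4*s^3 - 8*s^2 + 11*s + 15)
Step 4: series reduction of [M1/(1+M1*((M2+M3)*M4))], M5 -> (54 - 18*s)/(4*s^5 + 8*s^4 - 29*s^3 + 75*s^2 + 38*s - 30)
The step-4 result is T(s). Setting s = 0: T(0) = 54/(-30) = -9/5.

Hence the answer: -9/5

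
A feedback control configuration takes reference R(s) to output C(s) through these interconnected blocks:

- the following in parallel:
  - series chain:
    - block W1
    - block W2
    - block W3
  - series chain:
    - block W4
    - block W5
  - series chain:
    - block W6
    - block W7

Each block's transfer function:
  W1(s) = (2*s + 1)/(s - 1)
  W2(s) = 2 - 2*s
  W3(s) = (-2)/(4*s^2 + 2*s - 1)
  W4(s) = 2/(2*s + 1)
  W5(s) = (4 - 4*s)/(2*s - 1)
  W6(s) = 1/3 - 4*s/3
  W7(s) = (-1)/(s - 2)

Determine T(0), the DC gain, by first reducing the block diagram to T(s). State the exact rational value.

(1) reduce the series chain W1, W2, W3 -> (8*s + 4)/(4*s^2 + 2*s - 1)
(2) reduce the series chain W4, W5 -> (8 - 8*s)/(4*s^2 - 1)
(3) cascade W6, W7 -> (4*s - 1)/(3*s - 6)
(4) add (W1*W2*W3), (W4*W5), (W6*W7) (parallel) -> (64*s^5 + 16*s^4 + 56*s^3 - 144*s^2 - 126*s + 71)/(48*s^5 - 72*s^4 - 72*s^3 + 42*s^2 + 15*s - 6)
Evaluating the step-4 result (the overall T(s)) at s = 0 gives T(0) = 71/(-6) = -71/6.

Final answer: -71/6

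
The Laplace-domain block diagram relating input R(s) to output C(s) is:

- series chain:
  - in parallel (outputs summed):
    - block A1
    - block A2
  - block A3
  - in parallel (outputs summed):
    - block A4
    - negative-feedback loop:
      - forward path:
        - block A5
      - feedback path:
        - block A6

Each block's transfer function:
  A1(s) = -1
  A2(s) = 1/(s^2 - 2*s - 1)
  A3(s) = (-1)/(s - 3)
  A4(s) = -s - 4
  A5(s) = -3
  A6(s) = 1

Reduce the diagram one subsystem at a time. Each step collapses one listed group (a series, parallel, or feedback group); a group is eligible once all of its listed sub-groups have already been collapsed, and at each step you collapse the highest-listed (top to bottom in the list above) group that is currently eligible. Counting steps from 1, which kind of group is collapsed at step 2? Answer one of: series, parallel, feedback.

Step 1 - sum the parallel branches A1, A2
Step 2 - apply the feedback formula to A5, A6
Step 3 - reduce the parallel group A4, [A5/(1+A5*A6)]
Step 4 - series reduction of (A1+A2), A3, (A4+[A5/(1+A5*A6)])
Step 2: feedback.

Final answer: feedback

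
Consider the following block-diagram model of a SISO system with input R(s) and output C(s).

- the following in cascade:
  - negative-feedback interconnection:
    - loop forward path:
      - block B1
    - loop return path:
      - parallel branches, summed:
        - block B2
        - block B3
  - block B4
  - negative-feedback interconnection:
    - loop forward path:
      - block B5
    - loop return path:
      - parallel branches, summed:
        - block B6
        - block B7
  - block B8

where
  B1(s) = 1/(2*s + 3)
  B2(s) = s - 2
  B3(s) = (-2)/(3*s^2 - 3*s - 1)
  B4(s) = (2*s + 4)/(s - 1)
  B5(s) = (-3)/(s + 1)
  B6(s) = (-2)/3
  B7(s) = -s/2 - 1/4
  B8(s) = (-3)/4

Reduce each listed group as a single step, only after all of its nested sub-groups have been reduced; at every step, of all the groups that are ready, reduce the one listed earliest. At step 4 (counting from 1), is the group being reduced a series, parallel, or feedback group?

(1) parallel reduction of B2, B3
(2) close the feedback loop around B1, (B2+B3)
(3) combine B6, B7 in parallel
(4) collapse the loop (B5 forward, (B6+B7) return)
(5) combine [B1/(1+B1*(B2+B3))], B4, [B5/(1+B5*(B6+B7))], B8 in series
Step 4: feedback.

Therefore the answer is feedback.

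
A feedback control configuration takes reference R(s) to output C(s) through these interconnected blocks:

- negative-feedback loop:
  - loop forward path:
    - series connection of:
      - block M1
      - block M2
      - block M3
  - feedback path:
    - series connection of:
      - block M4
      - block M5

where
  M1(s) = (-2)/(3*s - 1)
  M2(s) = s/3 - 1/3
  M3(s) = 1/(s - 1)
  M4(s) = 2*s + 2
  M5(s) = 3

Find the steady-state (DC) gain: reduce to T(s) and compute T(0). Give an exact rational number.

Reducing step by step:

[1] cascade M1, M2, M3 -> (-2)/(9*s - 3)
[2] series reduction of M4, M5 -> 6*s + 6
[3] apply the feedback formula to (M1*M2*M3), (M4*M5) -> 2/(3*s + 15)
DC gain: substitute s = 0 into T(s) from step 3: T(0) = 2/15.

Answer: 2/15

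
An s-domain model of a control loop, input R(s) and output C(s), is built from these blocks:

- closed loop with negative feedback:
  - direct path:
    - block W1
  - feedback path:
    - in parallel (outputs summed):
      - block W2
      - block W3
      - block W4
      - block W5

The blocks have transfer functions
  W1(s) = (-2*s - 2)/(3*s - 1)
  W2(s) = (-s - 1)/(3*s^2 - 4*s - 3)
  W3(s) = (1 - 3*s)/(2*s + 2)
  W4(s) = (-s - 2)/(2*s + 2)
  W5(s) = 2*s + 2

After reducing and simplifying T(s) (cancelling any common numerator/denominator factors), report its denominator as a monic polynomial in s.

First reduce the diagram to T(s).

Step 1 - sum the parallel branches W2, W3, W4, W5 = (12*s^4 - 4*s^3 - 21*s^2 - 28*s - 11)/(6*s^3 - 2*s^2 - 14*s - 6)
Step 2 - apply the feedback formula to W1, (W2+W3+W4+W5) = (6*s^3 - 2*s^2 - 14*s - 6)/(12*s^4 - 13*s^3 - 6*s^2 - 23*s - 14)
T(s) is the step-2 result (common factors already cancelled). Leading coefficient of the denominator: 12. Divide through by 12 for the monic polynomial.

Answer: s^4 - 13*s^3/12 - s^2/2 - 23*s/12 - 7/6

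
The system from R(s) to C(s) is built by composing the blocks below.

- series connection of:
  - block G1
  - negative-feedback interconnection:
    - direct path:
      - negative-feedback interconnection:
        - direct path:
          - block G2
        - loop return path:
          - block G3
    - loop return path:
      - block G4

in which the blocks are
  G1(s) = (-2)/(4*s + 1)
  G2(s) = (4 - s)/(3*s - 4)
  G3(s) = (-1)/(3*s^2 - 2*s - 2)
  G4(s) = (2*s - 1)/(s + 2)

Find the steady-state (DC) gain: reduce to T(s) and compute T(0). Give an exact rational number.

[1] apply the feedback formula to G2, G3, giving (-3*s^3 + 14*s^2 - 6*s - 8)/(9*s^3 - 18*s^2 + 3*s + 4)
[2] collapse the loop ([G2/(1+G2*G3)] forward, G4 return), giving (-3*s^4 + 8*s^3 + 22*s^2 - 20*s - 16)/(3*s^4 + 31*s^3 - 59*s^2 + 16)
[3] combine G1, [[G2/(1+G2*G3)]/(1+[G2/(1+G2*G3)]*G4)] in series, giving (6*s^4 - 16*s^3 - 44*s^2 + 40*s + 32)/(12*s^5 + 127*s^4 - 205*s^3 - 59*s^2 + 64*s + 16)
The step-3 result is T(s). Setting s = 0: T(0) = 32/16 = 2.

Hence the answer: 2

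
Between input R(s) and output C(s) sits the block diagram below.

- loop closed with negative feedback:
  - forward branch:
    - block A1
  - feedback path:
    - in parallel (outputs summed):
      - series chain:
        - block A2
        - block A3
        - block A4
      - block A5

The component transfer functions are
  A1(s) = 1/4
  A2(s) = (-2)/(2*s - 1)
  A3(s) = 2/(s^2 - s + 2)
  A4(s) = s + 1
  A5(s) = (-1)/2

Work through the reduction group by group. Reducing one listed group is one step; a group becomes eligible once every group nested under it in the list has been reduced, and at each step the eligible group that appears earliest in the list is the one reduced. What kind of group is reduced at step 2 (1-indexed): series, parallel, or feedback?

1. series reduction of A2, A3, A4
2. add (A2*A3*A4), A5 (parallel)
3. feedback reduction of A1, ((A2*A3*A4)+A5)
So the answer for step 2 is parallel.

Answer: parallel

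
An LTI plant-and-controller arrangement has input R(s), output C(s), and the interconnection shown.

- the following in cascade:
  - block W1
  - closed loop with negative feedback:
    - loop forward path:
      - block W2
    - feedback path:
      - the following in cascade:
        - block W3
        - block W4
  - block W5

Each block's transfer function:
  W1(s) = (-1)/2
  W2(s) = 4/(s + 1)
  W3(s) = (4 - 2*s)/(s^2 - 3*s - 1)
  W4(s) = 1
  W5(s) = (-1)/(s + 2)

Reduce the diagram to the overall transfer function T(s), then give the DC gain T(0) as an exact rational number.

Step 1 - cascade W3, W4: (4 - 2*s)/(s^2 - 3*s - 1)
Step 2 - feedback reduction of W2, (W3*W4): (4*s^2 - 12*s - 4)/(s^3 - 2*s^2 - 12*s + 15)
Step 3 - series reduction of W1, [W2/(1+W2*(W3*W4))], W5: (2*s^2 - 6*s - 2)/(s^4 - 16*s^2 - 9*s + 30)
The step-3 result is T(s). Setting s = 0: T(0) = -2/30 = -1/15.

Final answer: -1/15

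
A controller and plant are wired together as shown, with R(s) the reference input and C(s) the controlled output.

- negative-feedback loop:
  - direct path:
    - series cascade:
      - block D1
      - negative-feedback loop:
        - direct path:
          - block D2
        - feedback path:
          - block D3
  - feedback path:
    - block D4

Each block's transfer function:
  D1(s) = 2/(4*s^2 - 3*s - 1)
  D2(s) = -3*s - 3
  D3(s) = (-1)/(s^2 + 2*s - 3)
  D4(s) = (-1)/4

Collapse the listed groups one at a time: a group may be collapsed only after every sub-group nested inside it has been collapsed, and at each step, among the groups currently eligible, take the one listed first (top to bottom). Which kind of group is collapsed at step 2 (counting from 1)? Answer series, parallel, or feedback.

The answer is series.

Reasoning:
Step 1: feedback reduction of D2, D3
Step 2: multiply D1, [D2/(1+D2*D3)] (series)
Step 3: feedback reduction of (D1*[D2/(1+D2*D3)]), D4
So the answer for step 2 is series.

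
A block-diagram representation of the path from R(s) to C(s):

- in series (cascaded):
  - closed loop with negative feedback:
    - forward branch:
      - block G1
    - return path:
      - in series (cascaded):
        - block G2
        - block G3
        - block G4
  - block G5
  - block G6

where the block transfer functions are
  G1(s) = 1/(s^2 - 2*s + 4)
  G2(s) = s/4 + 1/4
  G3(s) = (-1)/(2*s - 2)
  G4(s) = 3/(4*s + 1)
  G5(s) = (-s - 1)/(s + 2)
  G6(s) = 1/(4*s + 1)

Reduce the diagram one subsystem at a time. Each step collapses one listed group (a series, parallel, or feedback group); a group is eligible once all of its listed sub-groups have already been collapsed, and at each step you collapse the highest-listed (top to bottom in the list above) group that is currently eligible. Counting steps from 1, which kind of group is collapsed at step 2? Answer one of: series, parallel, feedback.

Step 1: combine G2, G3, G4 in series
Step 2: feedback reduction of G1, (G2*G3*G4)
Step 3: cascade [G1/(1+G1*(G2*G3*G4))], G5, G6
The group at step 2 is a feedback group.

Final answer: feedback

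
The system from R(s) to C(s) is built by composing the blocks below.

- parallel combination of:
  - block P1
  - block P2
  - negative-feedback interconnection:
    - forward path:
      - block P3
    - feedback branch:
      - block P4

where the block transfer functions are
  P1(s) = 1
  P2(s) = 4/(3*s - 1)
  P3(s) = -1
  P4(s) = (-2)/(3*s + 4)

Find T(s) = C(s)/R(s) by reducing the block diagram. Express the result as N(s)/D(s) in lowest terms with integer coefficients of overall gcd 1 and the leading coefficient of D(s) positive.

The answer is (18*s + 22)/(9*s^2 + 15*s - 6).

Reasoning:
Step 1 - feedback reduction of P3, P4 = (-3*s - 4)/(3*s + 6)
Step 2 - parallel reduction of P1, P2, [P3/(1+P3*P4)], which is the overall transfer function T(s) = C(s)/R(s) in lowest terms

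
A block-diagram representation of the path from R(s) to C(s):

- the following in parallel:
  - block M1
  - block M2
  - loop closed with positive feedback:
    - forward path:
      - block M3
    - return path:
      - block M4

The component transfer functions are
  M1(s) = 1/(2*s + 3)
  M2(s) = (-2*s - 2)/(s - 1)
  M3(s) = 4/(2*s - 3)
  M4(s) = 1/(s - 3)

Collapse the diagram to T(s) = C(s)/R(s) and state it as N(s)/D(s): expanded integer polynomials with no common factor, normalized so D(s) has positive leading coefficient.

[1] collapse the loop (M3 forward, M4 return): (4*s - 12)/(2*s^2 - 9*s + 5)
[2] combine M1, M2, [M3/(1-M3*M4)] in parallel: this yields T(s), and no further normalization is needed

Therefore the answer is (-8*s^4 + 26*s^3 + 27*s^2 - 6*s + 1)/(4*s^4 - 16*s^3 - 5*s^2 + 32*s - 15).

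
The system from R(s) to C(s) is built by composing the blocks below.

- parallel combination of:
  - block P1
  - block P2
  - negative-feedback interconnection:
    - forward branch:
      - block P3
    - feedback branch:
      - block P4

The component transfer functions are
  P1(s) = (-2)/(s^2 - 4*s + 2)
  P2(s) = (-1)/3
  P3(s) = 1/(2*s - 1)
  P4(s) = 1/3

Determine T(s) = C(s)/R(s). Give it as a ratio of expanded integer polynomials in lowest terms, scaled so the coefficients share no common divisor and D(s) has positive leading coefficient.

(1) apply the feedback formula to P3, P4, giving 3/(6*s - 2)
(2) parallel reduction of P1, P2, [P3/(1+P3*P4)]: this yields T(s), and no further normalization is needed

Final answer: (-6*s^3 + 35*s^2 - 92*s + 34)/(18*s^3 - 78*s^2 + 60*s - 12)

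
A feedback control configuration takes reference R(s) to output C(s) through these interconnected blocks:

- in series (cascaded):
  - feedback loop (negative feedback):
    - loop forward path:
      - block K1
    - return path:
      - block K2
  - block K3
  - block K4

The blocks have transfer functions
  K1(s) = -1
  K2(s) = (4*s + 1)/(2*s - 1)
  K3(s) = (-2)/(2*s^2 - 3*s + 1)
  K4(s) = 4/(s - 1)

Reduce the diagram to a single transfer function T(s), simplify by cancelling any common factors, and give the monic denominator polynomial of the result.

Answer: s^3 - s^2 - s + 1

Working:
Step 1. collapse the loop (K1 forward, K2 return), giving (2*s - 1)/(2*s + 2)
Step 2. cascade [K1/(1+K1*K2)], K3, K4, giving (-4)/(s^3 - s^2 - s + 1)
T(s) is the step-2 result (common factors already cancelled). Leading coefficient of the denominator: 1, so no rescaling is needed.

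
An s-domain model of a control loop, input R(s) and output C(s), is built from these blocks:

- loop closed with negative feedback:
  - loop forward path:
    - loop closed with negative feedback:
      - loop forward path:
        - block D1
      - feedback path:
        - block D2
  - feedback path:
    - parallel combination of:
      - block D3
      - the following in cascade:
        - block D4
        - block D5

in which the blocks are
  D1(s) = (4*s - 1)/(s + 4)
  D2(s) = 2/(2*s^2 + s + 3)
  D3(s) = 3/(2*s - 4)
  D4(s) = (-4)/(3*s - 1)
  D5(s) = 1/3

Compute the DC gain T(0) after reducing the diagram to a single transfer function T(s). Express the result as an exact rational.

(1) feedback reduction of D1, D2 gives (8*s^3 + 2*s^2 + 11*s - 3)/(2*s^3 + 9*s^2 + 15*s + 10)
(2) reduce the series chain D4, D5 gives (-4)/(9*s - 3)
(3) combine D3, (D4*D5) in parallel gives (19*s + 7)/(18*s^2 - 42*s + 12)
(4) close the feedback loop around [D1/(1+D1*D2)], (D3+(D4*D5)) gives (144*s^5 - 300*s^4 + 210*s^3 - 492*s^2 + 258*s - 36)/(36*s^5 + 230*s^4 + 10*s^3 - 119*s^2 - 220*s + 99)
Step 4 gives the overall T(s). Then T(0) = -36/99 = -4/11.

Final answer: -4/11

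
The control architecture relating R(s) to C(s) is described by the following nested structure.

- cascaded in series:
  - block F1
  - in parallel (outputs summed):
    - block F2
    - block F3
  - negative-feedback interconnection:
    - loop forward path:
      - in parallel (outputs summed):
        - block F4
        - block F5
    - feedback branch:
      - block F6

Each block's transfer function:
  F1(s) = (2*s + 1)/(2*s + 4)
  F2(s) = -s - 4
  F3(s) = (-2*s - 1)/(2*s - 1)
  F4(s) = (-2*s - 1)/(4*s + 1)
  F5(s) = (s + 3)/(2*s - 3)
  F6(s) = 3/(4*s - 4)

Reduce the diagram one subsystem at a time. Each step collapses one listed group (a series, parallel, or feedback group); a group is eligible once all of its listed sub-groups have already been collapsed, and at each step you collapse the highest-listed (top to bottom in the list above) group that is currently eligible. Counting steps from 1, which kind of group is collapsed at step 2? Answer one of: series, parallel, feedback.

[1] add F2, F3 (parallel)
[2] sum the parallel branches F4, F5
[3] apply the feedback formula to (F4+F5), F6
[4] multiply F1, (F2+F3), [(F4+F5)/(1+(F4+F5)*F6)] (series)
The group at step 2 is a parallel group.

Answer: parallel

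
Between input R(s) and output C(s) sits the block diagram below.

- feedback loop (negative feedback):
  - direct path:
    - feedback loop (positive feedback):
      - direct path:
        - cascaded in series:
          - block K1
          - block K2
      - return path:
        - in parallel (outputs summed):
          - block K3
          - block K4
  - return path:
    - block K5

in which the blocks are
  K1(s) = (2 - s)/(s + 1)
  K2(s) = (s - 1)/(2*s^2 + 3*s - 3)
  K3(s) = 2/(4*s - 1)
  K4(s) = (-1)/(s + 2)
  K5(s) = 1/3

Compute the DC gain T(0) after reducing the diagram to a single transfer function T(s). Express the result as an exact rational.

Answer: 3/13

Working:
Step 1. reduce the series chain K1, K2 = (-s^2 + 3*s - 2)/(2*s^3 + 5*s^2 - 3)
Step 2. parallel reduction of K3, K4 = (5 - 2*s)/(4*s^2 + 7*s - 2)
Step 3. close the feedback loop around (K1*K2), (K3+K4) = (-4*s^4 + 5*s^3 + 15*s^2 - 20*s + 4)/(8*s^5 + 34*s^4 + 29*s^3 - 11*s^2 - 40*s + 16)
Step 4. collapse the loop ([(K1*K2)/(1-(K1*K2)*(K3+K4))] forward, K5 return) = (-12*s^4 + 15*s^3 + 45*s^2 - 60*s + 12)/(24*s^5 + 98*s^4 + 92*s^3 - 18*s^2 - 140*s + 52)
The step-4 result is T(s). Setting s = 0: T(0) = 12/52 = 3/13.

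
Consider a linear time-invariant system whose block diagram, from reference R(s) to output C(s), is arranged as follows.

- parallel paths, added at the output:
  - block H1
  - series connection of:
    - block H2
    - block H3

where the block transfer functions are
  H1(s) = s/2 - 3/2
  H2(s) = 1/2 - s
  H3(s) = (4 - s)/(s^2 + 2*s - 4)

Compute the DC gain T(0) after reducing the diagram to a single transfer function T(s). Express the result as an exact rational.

Step 1: series reduction of H2, H3 gives (2*s^2 - 9*s + 4)/(2*s^2 + 4*s - 8)
Step 2: sum the parallel branches H1, (H2*H3) gives (s^3 + s^2 - 19*s + 16)/(2*s^2 + 4*s - 8)
The step-2 result is T(s). Setting s = 0: T(0) = 16/(-8) = -2.

Hence the answer: -2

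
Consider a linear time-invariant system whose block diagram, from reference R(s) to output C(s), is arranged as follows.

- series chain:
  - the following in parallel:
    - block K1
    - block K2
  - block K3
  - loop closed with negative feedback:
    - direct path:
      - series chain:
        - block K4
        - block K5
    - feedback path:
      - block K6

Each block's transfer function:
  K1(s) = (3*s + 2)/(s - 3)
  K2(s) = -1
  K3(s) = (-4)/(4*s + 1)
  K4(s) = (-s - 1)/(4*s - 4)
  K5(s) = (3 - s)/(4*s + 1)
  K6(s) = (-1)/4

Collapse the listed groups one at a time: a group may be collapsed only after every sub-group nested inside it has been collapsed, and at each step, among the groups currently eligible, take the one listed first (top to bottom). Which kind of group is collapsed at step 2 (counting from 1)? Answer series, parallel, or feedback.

Step 1 - combine K1, K2 in parallel
Step 2 - series reduction of K4, K5
Step 3 - apply the feedback formula to (K4*K5), K6
Step 4 - multiply (K1+K2), K3, [(K4*K5)/(1+(K4*K5)*K6)] (series)
At step 2 the group reduced is series.

Answer: series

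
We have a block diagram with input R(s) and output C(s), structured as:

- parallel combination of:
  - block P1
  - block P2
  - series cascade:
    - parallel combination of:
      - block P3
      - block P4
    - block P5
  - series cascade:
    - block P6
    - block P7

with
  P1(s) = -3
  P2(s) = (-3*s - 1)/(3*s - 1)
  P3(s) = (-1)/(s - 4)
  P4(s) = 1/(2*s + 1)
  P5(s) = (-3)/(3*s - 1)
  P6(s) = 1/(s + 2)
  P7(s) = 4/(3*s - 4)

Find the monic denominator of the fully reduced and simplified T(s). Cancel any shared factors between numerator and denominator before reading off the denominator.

Answer: s^5 - 19*s^4/6 - 109*s^3/18 + 31*s^2/3 + 8*s/3 - 16/9

Working:
Step 1: parallel reduction of P3, P4 -> (-s - 5)/(2*s^2 - 7*s - 4)
Step 2: multiply (P3+P4), P5 (series) -> (3*s + 15)/(6*s^3 - 23*s^2 - 5*s + 4)
Step 3: series reduction of P6, P7 -> 4/(3*s^2 + 2*s - 8)
Step 4: combine P1, P2, ((P3+P4)*P5), (P6*P7) in parallel -> (-72*s^5 + 216*s^4 + 503*s^3 - 701*s^2 - 302*s - 40)/(18*s^5 - 57*s^4 - 109*s^3 + 186*s^2 + 48*s - 32)
T(s) is the step-4 result (common factors already cancelled). Leading coefficient of the denominator: 18. Divide through by 18 for the monic polynomial.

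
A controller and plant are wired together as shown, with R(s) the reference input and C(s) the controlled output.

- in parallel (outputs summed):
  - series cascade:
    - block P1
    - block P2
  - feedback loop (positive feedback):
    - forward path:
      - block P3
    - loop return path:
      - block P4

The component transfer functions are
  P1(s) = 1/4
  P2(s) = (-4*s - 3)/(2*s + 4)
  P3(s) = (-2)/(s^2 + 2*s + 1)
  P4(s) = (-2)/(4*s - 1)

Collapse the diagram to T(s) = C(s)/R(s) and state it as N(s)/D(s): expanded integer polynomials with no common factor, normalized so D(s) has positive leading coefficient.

First reduce the diagram to T(s).

(1) multiply P1, P2 (series) gives (-4*s - 3)/(8*s + 16)
(2) collapse the loop (P3 forward, P4 return) gives (2 - 8*s)/(4*s^3 + 7*s^2 + 2*s - 5)
(3) reduce the parallel group (P1*P2), [P3/(1-P3*P4)]; the result is T(s) itself (integer coefficients, no common factor, positive leading denominator coefficient)

Answer: (-16*s^4 - 40*s^3 - 93*s^2 - 98*s + 47)/(32*s^4 + 120*s^3 + 128*s^2 - 8*s - 80)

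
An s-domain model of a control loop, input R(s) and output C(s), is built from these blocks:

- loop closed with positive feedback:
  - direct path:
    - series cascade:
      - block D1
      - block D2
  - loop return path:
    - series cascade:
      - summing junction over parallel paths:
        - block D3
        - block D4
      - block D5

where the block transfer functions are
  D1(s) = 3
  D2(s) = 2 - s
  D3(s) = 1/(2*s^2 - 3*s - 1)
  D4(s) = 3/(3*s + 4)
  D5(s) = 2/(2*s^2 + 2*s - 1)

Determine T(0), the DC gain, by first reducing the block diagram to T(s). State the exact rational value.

1. reduce the series chain D1, D2: 6 - 3*s
2. sum the parallel branches D3, D4: (6*s^2 - 6*s + 1)/(6*s^3 - s^2 - 15*s - 4)
3. series reduction of (D3+D4), D5: (12*s^2 - 12*s + 2)/(12*s^5 + 10*s^4 - 38*s^3 - 37*s^2 + 7*s + 4)
4. close the feedback loop around (D1*D2), ((D3+D4)*D5): (-36*s^6 + 42*s^5 + 174*s^4 - 117*s^3 - 243*s^2 + 30*s + 24)/(12*s^5 + 10*s^4 - 2*s^3 - 145*s^2 + 85*s - 8)
The step-4 result is T(s). Setting s = 0: T(0) = 24/(-8) = -3.

Therefore the answer is -3.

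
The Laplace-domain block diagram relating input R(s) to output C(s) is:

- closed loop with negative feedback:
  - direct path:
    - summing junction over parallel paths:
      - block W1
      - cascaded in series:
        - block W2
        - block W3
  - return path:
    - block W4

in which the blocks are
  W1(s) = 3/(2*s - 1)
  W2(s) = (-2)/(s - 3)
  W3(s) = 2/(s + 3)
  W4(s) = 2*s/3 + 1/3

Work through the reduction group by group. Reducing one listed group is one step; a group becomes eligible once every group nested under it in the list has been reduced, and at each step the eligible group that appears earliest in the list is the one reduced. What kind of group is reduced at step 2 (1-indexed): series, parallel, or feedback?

Answer: parallel

Working:
Step 1 - series reduction of W2, W3
Step 2 - sum the parallel branches W1, (W2*W3)
Step 3 - apply the feedback formula to (W1+(W2*W3)), W4
Step 2: parallel.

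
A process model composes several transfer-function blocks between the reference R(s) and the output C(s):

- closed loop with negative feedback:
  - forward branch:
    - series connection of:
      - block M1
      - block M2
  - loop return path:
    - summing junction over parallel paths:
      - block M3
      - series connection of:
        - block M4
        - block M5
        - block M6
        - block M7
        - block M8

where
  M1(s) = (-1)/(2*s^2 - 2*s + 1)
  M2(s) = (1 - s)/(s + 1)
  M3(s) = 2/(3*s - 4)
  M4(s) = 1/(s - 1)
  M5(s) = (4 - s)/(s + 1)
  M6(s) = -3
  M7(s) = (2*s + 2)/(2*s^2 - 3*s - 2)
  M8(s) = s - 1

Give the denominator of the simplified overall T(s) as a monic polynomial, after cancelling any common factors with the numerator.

Answer: s^6 - 17*s^5/6 + s^4/2 + 61*s^3/12 - 49*s^2/4 + 16*s - 7

Working:
Step 1: multiply M1, M2 (series) = (s - 1)/(2*s^3 - s + 1)
Step 2: multiply M4, M5, M6, M7, M8 (series) = (6*s - 24)/(2*s^2 - 3*s - 2)
Step 3: combine M3, (M4*M5*M6*M7*M8) in parallel = (22*s^2 - 102*s + 92)/(6*s^3 - 17*s^2 + 6*s + 8)
Step 4: feedback reduction of (M1*M2), (M3+(M4*M5*M6*M7*M8)) = (6*s^4 - 23*s^3 + 23*s^2 + 2*s - 8)/(12*s^6 - 34*s^5 + 6*s^4 + 61*s^3 - 147*s^2 + 192*s - 84)
No further cancellation is possible in the step-4 result, so that is T(s). Its denominator becomes monic after dividing by the leading coefficient 12.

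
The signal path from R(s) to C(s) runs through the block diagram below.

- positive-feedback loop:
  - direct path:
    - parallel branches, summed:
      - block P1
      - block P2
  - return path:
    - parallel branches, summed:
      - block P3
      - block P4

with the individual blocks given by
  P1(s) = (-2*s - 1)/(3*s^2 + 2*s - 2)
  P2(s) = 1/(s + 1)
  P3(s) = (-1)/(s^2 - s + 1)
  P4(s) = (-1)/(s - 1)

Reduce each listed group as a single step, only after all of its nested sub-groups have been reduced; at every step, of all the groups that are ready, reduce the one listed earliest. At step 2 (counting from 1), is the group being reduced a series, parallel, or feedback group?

Reducing step by step:

[1] reduce the parallel group P1, P2
[2] combine P3, P4 in parallel
[3] apply the feedback formula to (P1+P2), (P3+P4)
So the answer for step 2 is parallel.

Answer: parallel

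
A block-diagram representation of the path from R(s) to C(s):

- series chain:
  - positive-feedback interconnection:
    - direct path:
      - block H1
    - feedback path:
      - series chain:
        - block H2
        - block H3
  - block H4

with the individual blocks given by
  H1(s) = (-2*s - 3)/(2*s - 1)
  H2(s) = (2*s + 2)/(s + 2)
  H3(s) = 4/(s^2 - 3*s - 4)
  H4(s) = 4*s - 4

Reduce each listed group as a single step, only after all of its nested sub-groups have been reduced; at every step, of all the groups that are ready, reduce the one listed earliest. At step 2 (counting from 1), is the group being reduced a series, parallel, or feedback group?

Answer: feedback

Working:
1. combine H2, H3 in series
2. feedback reduction of H1, (H2*H3)
3. reduce the series chain [H1/(1-H1*(H2*H3))], H4
Step 2 collapses a feedback group.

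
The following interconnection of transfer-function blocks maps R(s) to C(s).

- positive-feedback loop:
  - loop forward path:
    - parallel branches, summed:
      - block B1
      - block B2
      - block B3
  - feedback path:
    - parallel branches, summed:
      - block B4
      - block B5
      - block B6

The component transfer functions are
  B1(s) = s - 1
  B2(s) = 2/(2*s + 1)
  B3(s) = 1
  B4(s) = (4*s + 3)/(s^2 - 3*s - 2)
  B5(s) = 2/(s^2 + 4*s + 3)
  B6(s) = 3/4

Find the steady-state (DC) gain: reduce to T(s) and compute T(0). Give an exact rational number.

Step 1: reduce the parallel group B1, B2, B3 -> (2*s^2 + s + 2)/(2*s + 1)
Step 2: parallel reduction of B4, B5, B6 -> (3*s^4 + 19*s^3 + 51*s^2 + 21*s + 2)/(4*s^4 + 4*s^3 - 44*s^2 - 68*s - 24)
Step 3: feedback reduction of (B1+B2+B3), (B4+B5+B6) -> (-8*s^6 - 12*s^5 + 76*s^4 + 172*s^3 + 204*s^2 + 160*s + 48)/(6*s^6 + 33*s^5 + 115*s^4 + 215*s^3 + 307*s^2 + 160*s + 28)
That last expression is T(s); at s = 0 only the constant terms survive, so T(0) = 48/28 = 12/7.

Hence the answer: 12/7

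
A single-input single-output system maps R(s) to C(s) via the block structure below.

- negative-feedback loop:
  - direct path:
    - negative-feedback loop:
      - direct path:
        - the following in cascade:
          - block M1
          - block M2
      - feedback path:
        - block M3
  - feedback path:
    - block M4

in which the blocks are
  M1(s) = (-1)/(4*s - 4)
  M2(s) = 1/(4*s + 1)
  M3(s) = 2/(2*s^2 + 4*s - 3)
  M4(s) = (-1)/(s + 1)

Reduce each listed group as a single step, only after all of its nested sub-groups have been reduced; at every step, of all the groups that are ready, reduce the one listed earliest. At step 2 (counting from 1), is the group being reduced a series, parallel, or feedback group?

Reducing step by step:

(1) cascade M1, M2
(2) feedback reduction of (M1*M2), M3
(3) apply the feedback formula to [(M1*M2)/(1+(M1*M2)*M3)], M4
Step 2: feedback.

Answer: feedback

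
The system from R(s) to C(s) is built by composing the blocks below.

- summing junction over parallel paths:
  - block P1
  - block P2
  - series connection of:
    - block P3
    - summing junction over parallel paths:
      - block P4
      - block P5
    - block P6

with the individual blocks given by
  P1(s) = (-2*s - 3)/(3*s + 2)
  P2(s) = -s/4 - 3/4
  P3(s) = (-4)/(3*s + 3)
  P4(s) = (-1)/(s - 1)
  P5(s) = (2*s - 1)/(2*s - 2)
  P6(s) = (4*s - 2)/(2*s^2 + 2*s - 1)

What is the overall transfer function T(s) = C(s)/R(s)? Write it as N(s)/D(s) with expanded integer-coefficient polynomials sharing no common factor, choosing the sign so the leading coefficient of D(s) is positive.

Reducing step by step:

Step 1 - parallel reduction of P4, P5; result (2*s - 3)/(2*s - 2)
Step 2 - cascade P3, (P4+P5), P6; result (-16*s^2 + 32*s - 12)/(6*s^4 + 6*s^3 - 9*s^2 - 6*s + 3)
Step 3 - parallel reduction of P1, P2, (P3*(P4+P5)*P6), which is the overall transfer function T(s) = C(s)/R(s) in lowest terms

Answer: (-18*s^6 - 132*s^5 - 195*s^4 - 111*s^3 + 523*s^2 + 163*s - 150)/(72*s^5 + 120*s^4 - 60*s^3 - 144*s^2 - 12*s + 24)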